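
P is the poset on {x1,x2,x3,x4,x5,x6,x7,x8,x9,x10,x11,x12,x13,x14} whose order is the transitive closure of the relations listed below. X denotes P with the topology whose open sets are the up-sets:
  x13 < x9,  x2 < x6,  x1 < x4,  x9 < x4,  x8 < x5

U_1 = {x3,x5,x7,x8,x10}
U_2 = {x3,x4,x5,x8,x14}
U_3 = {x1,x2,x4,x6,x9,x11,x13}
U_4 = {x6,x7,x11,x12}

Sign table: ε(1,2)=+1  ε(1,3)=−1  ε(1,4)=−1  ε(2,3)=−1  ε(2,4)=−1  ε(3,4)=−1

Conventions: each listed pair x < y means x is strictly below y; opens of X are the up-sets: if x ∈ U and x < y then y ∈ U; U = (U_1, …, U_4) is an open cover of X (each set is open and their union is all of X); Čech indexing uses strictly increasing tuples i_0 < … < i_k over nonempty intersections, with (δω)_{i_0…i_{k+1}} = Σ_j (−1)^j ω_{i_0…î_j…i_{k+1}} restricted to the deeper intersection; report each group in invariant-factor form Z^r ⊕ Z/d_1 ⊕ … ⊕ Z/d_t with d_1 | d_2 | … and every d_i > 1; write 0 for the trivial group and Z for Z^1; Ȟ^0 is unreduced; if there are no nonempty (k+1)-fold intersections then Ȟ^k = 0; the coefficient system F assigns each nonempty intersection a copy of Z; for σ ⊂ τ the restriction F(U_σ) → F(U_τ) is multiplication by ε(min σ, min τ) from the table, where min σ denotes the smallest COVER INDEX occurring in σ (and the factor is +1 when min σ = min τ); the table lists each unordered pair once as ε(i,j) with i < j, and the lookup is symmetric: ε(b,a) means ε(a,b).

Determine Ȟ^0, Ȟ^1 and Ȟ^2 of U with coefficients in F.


nonempty intersections:
  U12={x3,x5,x8} U14={x7} U23={x4} U34={x6,x11}
C dims 4,4; δ0: rk 4, SNF 1^3·2
Ȟ^0: (4−4)−0=0 ⇒ 0
Ȟ^1: (4−0)−4=0 plus torsion [2] ⇒ Z/2
Ȟ^2: (0−0)−0=0 ⇒ 0

Ȟ^0 ≅ 0,  Ȟ^1 ≅ Z/2,  Ȟ^2 ≅ 0


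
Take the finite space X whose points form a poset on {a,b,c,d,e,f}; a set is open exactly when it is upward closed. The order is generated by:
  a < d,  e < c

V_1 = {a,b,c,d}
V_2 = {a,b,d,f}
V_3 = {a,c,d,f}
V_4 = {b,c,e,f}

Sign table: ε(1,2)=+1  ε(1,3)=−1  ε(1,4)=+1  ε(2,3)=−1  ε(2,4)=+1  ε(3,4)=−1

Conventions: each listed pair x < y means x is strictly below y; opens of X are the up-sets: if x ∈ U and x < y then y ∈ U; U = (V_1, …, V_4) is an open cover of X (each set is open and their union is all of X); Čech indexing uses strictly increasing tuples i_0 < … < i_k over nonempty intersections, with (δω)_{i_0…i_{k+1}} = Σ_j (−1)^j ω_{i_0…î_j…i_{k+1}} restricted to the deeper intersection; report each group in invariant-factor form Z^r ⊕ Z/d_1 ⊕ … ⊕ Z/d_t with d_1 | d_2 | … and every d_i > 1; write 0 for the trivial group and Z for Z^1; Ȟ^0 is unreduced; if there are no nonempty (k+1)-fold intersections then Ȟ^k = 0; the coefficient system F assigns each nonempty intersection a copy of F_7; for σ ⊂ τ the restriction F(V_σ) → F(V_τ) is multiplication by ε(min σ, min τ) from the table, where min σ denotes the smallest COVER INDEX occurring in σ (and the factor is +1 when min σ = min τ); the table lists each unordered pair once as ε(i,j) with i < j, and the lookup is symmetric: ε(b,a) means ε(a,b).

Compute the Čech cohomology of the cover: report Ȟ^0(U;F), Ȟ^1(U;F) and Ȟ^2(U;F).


intersection data:
  V12={a,b,d} V13={a,c,d} V14={b,c} V23={a,d,f} V24={b,f} V34={c,f}
  V123={a,d} V124={b} V134={c} V234={f}
C dims 4,6,4; δ0: rk_F7 3; δ1: rk_F7 3
Ȟ^0 = (4 − 3) − 0 = 1, so Ȟ^0 ≅ Z/7
Ȟ^1 = (6 − 3) − 3 = 0, so Ȟ^1 ≅ 0
Ȟ^2 = (4 − 0) − 3 = 1, so Ȟ^2 ≅ Z/7

Ȟ^0(U;F) ≅ Z/7; Ȟ^1(U;F) ≅ 0; Ȟ^2(U;F) ≅ Z/7


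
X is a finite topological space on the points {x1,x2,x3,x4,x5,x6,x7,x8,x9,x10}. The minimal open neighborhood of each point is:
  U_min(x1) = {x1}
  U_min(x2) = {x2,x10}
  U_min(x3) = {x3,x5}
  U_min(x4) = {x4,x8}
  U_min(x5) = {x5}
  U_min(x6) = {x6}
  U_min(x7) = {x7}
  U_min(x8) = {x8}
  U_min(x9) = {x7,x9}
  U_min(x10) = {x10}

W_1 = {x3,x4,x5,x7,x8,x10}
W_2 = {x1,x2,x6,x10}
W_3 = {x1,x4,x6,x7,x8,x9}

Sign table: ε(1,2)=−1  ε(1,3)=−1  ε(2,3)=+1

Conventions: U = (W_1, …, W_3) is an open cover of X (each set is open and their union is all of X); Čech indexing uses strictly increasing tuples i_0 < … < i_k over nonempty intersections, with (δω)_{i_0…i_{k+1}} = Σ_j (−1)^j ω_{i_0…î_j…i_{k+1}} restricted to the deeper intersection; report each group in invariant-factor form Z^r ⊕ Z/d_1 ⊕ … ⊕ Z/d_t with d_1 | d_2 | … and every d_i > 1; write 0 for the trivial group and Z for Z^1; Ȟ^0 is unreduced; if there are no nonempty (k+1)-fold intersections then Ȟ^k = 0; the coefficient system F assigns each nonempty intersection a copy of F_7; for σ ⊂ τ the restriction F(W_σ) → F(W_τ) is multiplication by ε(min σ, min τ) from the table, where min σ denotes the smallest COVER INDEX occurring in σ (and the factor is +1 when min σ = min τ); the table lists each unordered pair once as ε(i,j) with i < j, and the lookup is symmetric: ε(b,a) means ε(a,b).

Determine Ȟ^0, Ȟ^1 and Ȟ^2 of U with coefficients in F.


Ȟ^0 = Z/7; Ȟ^1 = Z/7; Ȟ^2 = 0

nonempty intersections:
  W12={x10} W13={x4,x7,x8} W23={x1,x6}
C dims 3,3; δ0: rk_F7 2
Ȟ^0: (3−2)−0=1 ⇒ Z/7
Ȟ^1: (3−0)−2=1 ⇒ Z/7
Ȟ^2: (0−0)−0=0 ⇒ 0


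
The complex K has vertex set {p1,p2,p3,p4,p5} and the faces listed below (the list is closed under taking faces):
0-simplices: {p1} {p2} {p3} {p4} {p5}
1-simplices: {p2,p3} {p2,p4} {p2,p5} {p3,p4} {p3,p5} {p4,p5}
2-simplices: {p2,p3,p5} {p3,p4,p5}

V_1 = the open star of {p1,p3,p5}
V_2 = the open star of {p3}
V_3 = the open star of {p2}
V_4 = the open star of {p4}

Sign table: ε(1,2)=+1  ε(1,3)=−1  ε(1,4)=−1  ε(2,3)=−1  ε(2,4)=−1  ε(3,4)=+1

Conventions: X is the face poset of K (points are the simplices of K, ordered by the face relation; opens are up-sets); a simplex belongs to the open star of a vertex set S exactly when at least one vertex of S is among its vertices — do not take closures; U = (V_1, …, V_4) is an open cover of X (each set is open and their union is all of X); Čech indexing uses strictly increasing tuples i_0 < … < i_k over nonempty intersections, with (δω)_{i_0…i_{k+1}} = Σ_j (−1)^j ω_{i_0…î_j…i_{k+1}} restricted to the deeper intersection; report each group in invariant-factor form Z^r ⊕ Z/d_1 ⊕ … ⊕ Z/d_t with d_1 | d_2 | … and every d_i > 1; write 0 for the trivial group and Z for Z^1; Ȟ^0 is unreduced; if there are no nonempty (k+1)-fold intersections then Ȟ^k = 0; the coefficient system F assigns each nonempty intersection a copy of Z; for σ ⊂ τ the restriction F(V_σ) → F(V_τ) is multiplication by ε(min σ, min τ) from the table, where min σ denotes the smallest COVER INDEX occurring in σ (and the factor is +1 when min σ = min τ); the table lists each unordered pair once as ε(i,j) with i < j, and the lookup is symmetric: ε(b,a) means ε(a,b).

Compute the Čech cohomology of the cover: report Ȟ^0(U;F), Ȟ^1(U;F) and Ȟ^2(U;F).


Ȟ^0(U;F) ≅ Z, Ȟ^1(U;F) ≅ Z, Ȟ^2(U;F) ≅ 0

cover nerve:
  V1={{p1},{p3},{p5},{p2,p3},{p2,p5},{p3,p4},{p3,p5},{p4,p5},{p2,p3,p5},{p3,p4,p5}} V2={{p3},{p2,p3},{p3,p4},{p3,p5},{p2,p3,p5},{p3,p4,p5}} V3={{p2},{p2,p3},{p2,p4},{p2,p5},{p2,p3,p5}} V4={{p4},{p2,p4},{p3,p4},{p4,p5},{p3,p4,p5}}
  V12={{p3},{p2,p3},{p3,p4},{p3,p5},{p2,p3,p5},{p3,p4,p5}} V13={{p2,p3},{p2,p5},{p2,p3,p5}} V14={{p3,p4},{p4,p5},{p3,p4,p5}} V23={{p2,p3},{p2,p3,p5}} V24={{p3,p4},{p3,p4,p5}} V34={{p2,p4}}
  V123={{p2,p3},{p2,p3,p5}} V124={{p3,p4},{p3,p4,p5}}
C dims 4,6,2; δ0: rk 3, SNF 1^3; δ1: rk 2, SNF 1^2
Ȟ^0: (4−3)−0=1 ⇒ Z
Ȟ^1: (6−2)−3=1 ⇒ Z
Ȟ^2: (2−0)−2=0 ⇒ 0


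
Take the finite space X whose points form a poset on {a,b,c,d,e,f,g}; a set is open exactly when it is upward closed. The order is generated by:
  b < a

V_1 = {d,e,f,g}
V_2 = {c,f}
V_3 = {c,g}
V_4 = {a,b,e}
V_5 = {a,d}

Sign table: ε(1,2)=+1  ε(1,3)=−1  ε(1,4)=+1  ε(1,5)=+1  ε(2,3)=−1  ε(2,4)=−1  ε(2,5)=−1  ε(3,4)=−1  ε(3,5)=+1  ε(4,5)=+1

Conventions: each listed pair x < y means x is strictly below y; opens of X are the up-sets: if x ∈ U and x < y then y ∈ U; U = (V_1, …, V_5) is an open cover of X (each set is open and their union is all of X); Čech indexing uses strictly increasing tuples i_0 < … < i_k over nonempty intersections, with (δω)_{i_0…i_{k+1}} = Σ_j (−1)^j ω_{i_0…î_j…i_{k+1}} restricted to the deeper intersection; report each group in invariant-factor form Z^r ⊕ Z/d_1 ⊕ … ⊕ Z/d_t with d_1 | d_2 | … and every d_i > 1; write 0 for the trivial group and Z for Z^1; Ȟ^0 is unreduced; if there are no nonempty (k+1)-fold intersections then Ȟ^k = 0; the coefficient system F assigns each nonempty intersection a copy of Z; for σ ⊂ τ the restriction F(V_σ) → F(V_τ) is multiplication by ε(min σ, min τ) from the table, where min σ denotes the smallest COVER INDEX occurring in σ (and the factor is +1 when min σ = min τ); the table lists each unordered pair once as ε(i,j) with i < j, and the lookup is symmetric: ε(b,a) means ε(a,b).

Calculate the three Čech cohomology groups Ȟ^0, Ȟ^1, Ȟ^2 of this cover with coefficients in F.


Ȟ^0 ≅ Z, Ȟ^1 ≅ Z^2, Ȟ^2 ≅ 0

nonempty intersections:
  V12={f} V13={g} V14={e} V15={d} V23={c} V45={a}
C dims 5,6; δ0: rk 4, SNF 1^4
Ȟ^0: (5−4)−0=1 ⇒ Z
Ȟ^1: (6−0)−4=2 ⇒ Z^2
Ȟ^2: (0−0)−0=0 ⇒ 0


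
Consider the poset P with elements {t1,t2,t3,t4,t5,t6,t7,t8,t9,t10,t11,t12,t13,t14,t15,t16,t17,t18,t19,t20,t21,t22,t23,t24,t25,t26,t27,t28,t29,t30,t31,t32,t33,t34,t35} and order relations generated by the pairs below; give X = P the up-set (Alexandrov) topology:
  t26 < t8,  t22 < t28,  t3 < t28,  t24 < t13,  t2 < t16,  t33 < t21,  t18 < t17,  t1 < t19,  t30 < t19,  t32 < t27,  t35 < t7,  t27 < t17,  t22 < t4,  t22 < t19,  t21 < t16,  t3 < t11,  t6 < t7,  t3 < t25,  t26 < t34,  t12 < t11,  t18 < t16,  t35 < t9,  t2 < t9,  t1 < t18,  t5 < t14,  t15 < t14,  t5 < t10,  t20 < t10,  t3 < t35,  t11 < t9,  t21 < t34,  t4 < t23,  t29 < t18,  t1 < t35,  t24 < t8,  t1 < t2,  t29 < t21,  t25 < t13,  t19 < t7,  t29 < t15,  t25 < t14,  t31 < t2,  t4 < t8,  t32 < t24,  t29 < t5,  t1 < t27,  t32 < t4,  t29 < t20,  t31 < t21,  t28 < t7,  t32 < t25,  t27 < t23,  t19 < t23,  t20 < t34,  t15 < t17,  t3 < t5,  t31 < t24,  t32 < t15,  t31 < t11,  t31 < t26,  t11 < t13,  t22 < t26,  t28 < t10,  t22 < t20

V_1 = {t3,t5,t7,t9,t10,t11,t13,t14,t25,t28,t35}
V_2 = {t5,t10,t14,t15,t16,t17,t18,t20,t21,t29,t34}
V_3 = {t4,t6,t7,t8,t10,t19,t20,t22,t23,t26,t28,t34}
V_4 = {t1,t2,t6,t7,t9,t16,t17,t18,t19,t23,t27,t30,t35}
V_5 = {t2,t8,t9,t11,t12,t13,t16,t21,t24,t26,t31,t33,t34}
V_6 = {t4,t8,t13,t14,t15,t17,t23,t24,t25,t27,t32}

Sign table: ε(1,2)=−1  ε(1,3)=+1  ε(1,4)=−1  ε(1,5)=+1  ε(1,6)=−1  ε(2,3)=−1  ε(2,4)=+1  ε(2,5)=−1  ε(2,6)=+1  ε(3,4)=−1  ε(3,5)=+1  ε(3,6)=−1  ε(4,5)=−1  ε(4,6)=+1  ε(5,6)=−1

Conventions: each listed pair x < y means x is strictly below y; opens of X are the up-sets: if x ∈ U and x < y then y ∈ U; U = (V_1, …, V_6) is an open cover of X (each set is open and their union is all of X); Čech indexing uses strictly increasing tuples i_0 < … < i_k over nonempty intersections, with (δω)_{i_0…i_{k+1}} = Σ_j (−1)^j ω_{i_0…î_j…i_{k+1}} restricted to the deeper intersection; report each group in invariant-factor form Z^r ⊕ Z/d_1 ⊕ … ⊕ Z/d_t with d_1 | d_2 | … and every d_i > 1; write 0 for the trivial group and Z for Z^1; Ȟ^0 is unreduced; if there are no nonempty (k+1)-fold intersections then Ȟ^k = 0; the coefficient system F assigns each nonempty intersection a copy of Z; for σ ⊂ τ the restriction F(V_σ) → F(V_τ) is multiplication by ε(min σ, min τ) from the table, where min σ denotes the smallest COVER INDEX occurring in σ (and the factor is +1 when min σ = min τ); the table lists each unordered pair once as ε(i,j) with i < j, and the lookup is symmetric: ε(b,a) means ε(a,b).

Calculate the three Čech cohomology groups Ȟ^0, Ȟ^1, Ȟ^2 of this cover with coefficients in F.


cover nerve:
  V12={t5,t10,t14} V13={t7,t10,t28} V14={t7,t9,t35} V15={t9,t11,t13} V16={t13,t14,t25} V23={t10,t20,t34} V24={t16,t17,t18} V25={t16,t21,t34} V26={t14,t15,t17} V34={t6,t7,t19,t23} V35={t8,t26,t34} V36={t4,t8,t23} V45={t2,t9,t16} V46={t17,t23,t27} V56={t8,t13,t24}
  V123={t10} V126={t14} V134={t7} V145={t9} V156={t13} V235={t34} V245={t16} V246={t17} V346={t23} V356={t8}
C dims 6,15,10; δ0: rk 5, SNF 1^5; δ1: rk 10, SNF 1^9·2
Ȟ^0: (6−5)−0=1 ⇒ Z
Ȟ^1: (15−10)−5=0 ⇒ 0
Ȟ^2: (10−0)−10=0 plus torsion [2] ⇒ Z/2

Ȟ^0 = Z,  Ȟ^1 = 0,  Ȟ^2 = Z/2


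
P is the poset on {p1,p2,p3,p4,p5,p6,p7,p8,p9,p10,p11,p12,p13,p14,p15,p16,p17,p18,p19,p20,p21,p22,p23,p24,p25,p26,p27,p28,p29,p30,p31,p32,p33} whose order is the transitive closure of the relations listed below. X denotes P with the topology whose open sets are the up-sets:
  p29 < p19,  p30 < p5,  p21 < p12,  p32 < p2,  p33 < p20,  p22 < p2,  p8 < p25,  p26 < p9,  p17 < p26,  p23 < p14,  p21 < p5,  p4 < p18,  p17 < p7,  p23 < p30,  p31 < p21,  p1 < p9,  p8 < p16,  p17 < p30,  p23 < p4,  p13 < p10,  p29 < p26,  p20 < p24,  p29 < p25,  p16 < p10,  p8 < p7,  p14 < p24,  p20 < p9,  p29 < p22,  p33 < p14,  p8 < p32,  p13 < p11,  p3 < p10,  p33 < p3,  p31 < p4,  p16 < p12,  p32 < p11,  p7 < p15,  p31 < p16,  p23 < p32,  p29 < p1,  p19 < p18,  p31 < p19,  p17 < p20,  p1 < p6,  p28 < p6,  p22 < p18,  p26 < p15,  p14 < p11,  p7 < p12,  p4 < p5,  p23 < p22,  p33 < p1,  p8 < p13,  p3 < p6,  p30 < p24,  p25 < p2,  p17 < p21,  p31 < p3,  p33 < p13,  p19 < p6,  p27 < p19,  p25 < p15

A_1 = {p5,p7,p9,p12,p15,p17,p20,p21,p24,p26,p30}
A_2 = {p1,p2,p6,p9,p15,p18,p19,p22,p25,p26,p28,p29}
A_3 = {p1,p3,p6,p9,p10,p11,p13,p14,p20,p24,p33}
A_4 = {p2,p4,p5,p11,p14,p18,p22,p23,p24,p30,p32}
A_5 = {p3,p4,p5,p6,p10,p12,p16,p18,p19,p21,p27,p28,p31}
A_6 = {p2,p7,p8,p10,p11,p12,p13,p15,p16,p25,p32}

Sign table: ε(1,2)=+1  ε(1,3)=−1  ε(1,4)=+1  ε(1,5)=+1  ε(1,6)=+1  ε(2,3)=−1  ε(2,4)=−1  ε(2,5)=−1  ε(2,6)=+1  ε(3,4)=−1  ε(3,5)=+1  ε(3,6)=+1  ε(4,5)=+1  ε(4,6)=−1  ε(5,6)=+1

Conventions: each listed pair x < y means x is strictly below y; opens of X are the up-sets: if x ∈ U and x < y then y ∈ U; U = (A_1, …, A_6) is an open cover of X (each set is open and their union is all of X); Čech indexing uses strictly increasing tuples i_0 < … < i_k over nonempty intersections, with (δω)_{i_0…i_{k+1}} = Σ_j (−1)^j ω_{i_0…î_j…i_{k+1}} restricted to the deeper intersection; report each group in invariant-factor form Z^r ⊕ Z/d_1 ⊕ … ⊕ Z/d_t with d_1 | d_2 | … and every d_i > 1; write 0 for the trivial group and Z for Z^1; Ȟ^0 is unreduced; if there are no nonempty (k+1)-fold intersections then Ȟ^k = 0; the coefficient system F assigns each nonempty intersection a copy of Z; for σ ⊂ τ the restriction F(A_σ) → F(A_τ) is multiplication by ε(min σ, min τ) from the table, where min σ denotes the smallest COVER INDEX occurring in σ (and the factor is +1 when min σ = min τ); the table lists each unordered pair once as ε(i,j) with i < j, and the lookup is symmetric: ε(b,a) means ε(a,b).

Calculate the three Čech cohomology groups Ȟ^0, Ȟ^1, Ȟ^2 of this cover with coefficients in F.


intersection data:
  A12={p9,p15,p26} A13={p9,p20,p24} A14={p5,p24,p30} A15={p5,p12,p21} A16={p7,p12,p15} A23={p1,p6,p9} A24={p2,p18,p22} A25={p6,p18,p19,p28} A26={p2,p15,p25} A34={p11,p14,p24} A35={p3,p6,p10} A36={p10,p11,p13} A45={p4,p5,p18} A46={p2,p11,p32} A56={p10,p12,p16}
  A123={p9} A126={p15} A134={p24} A145={p5} A156={p12} A235={p6} A245={p18} A246={p2} A346={p11} A356={p10}
C dims 6,15,10; δ0: rk 6, SNF 1^5·2; δ1: rk 9, SNF 1^9
Ȟ^0 = (6 − 6) − 0 = 0, so Ȟ^0 ≅ 0
Ȟ^1 = (15 − 9) − 6 = 0 plus torsion [2], so Ȟ^1 ≅ Z/2
Ȟ^2 = (10 − 0) − 9 = 1, so Ȟ^2 ≅ Z

Ȟ^0 ≅ 0; Ȟ^1 ≅ Z/2; Ȟ^2 ≅ Z


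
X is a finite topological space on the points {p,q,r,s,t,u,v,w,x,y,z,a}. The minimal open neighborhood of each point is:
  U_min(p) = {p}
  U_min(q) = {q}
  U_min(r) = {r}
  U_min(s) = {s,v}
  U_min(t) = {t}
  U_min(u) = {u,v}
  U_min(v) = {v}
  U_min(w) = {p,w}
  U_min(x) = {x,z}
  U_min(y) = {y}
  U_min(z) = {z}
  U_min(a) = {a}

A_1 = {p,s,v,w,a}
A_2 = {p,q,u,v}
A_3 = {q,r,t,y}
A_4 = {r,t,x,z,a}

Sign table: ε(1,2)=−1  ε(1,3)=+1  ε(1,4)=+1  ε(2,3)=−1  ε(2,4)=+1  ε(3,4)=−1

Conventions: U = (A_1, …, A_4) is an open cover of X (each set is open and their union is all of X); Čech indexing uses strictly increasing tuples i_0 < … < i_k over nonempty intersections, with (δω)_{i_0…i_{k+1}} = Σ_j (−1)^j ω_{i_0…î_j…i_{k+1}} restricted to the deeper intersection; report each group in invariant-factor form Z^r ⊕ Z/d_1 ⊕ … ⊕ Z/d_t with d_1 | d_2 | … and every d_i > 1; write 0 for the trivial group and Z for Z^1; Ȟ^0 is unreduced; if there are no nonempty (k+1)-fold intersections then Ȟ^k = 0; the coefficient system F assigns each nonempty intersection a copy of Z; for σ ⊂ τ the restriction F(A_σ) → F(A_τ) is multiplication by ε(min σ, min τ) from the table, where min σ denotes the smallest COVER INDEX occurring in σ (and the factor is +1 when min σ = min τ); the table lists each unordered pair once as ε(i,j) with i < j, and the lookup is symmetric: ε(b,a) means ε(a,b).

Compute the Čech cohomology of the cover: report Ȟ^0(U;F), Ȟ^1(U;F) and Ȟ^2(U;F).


Ȟ^0 = 0; Ȟ^1 = Z/2; Ȟ^2 = 0

nerve simplices:
  A12={p,v} A14={a} A23={q} A34={r,t}
C dims 4,4; δ0: rk 4, SNF 1^3·2
degree 0: 4−4−0 = 0 → Ȟ^0 ≅ 0
degree 1: 4−0−4 = 0 plus torsion [2] → Ȟ^1 ≅ Z/2
degree 2: 0−0−0 = 0 → Ȟ^2 ≅ 0


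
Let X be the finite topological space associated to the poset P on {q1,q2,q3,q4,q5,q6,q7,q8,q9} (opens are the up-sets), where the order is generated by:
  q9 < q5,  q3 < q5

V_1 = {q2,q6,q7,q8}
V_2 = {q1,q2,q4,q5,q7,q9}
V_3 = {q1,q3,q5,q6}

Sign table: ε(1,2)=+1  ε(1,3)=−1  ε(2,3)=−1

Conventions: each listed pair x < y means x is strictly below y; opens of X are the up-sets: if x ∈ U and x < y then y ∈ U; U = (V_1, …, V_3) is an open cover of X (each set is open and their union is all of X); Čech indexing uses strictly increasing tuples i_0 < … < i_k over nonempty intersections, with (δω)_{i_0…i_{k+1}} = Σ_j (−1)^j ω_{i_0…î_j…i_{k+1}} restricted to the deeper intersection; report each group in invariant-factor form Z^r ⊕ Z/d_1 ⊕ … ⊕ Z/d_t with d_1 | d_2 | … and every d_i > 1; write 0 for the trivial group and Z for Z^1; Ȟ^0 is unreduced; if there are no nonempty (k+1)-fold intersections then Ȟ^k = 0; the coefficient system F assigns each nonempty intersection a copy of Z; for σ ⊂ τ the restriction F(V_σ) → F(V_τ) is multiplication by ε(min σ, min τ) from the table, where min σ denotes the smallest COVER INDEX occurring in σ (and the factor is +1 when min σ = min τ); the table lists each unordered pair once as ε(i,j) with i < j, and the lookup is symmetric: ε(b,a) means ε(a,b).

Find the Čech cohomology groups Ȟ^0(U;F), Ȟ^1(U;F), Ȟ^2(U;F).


Ȟ^0 ≅ Z,  Ȟ^1 ≅ Z,  Ȟ^2 ≅ 0

nerve simplices:
  V12={q2,q7} V13={q6} V23={q1,q5}
C dims 3,3; δ0: rk 2, SNF 1^2
degree 0: 3−2−0 = 1 → Ȟ^0 ≅ Z
degree 1: 3−0−2 = 1 → Ȟ^1 ≅ Z
degree 2: 0−0−0 = 0 → Ȟ^2 ≅ 0


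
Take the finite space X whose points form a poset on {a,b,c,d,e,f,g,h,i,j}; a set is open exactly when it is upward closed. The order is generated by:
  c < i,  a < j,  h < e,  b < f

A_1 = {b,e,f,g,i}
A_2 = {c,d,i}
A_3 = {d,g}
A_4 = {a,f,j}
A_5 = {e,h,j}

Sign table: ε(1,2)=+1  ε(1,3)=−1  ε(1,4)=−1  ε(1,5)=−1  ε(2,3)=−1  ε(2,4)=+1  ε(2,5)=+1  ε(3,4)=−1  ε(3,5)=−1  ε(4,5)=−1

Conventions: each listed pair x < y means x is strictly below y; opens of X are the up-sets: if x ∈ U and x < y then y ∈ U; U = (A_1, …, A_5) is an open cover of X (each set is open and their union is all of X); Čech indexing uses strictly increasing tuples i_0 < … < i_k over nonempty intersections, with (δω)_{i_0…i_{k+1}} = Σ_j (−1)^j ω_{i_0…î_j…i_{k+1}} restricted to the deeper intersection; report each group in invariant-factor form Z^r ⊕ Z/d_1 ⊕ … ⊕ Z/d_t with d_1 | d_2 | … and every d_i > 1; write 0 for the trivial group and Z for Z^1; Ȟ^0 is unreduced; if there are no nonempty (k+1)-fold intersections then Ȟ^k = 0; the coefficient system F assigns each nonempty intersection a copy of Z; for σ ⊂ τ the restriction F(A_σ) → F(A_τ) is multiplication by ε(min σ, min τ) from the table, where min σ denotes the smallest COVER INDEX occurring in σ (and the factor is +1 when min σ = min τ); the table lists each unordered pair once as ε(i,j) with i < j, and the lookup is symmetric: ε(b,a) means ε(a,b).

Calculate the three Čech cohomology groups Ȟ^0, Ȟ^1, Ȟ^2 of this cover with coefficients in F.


Ȟ^0(U;F) ≅ 0,  Ȟ^1(U;F) ≅ Z ⊕ Z/2,  Ȟ^2(U;F) ≅ 0

nerve of the cover:
  A12={i} A13={g} A14={f} A15={e} A23={d} A45={j}
C dims 5,6; δ0: rk 5, SNF 1^4·2
Ȟ^0 = (5 − 5) − 0 = 0, so Ȟ^0 ≅ 0
Ȟ^1 = (6 − 0) − 5 = 1 plus torsion [2], so Ȟ^1 ≅ Z ⊕ Z/2
Ȟ^2 = (0 − 0) − 0 = 0, so Ȟ^2 ≅ 0


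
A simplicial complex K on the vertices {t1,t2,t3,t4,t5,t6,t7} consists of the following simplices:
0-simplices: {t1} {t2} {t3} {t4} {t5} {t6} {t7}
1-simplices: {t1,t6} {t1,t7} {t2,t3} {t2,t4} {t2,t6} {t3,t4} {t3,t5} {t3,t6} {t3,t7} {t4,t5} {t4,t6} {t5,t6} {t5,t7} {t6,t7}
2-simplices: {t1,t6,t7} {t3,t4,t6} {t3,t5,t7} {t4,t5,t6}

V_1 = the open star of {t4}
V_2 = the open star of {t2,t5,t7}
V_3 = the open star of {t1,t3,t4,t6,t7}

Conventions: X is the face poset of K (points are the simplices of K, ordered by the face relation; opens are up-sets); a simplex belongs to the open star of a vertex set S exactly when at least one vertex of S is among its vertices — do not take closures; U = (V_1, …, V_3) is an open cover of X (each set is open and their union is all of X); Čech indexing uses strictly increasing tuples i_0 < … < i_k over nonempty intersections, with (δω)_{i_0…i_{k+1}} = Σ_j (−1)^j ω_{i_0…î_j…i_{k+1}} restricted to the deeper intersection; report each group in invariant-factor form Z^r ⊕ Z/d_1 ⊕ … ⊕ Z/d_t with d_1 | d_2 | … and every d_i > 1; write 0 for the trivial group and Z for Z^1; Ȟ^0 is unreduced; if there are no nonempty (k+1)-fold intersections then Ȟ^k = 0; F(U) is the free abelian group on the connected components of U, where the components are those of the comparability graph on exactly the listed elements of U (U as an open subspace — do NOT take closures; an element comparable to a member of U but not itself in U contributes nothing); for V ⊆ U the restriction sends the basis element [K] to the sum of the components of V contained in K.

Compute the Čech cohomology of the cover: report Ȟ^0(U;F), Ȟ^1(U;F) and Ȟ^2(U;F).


nerve of the cover:
  V1={{t4},{t2,t4},{t3,t4},{t4,t5},{t4,t6},{t3,t4,t6},{t4,t5,t6}} V2={{t2},{t5},{t7},{t1,t7},{t2,t3},{t2,t4},{t2,t6},{t3,t5},{t3,t7},{t4,t5},{t5,t6},{t5,t7},{t6,t7},{t1,t6,t7},{t3,t5,t7},{t4,t5,t6}} V3={{t1},{t3},{t4},{t6},{t7},{t1,t6},{t1,t7},{t2,t3},{t2,t4},{t2,t6},{t3,t4},{t3,t5},{t3,t6},{t3,t7},{t4,t5},{t4,t6},{t5,t6},{t5,t7},{t6,t7},{t1,t6,t7},{t3,t4,t6},{t3,t5,t7},{t4,t5,t6}}
  V12={{t2,t4},{t4,t5},{t4,t5,t6}} V13={{t4},{t2,t4},{t3,t4},{t4,t5},{t4,t6},{t3,t4,t6},{t4,t5,t6}} V23={{t7},{t1,t7},{t2,t3},{t2,t4},{t2,t6},{t3,t5},{t3,t7},{t4,t5},{t5,t6},{t5,t7},{t6,t7},{t1,t6,t7},{t3,t5,t7},{t4,t5,t6}}
  V123={{t2,t4},{t4,t5},{t4,t5,t6}}
components per intersection:
  V1: {{t4},{t2,t4},{t3,t4},{t4,t5},{t4,t6},{t3,t4,t6},{t4,t5,t6}}
  V2: {{t2},{t2,t3},{t2,t4},{t2,t6}} {{t5},{t7},{t1,t7},{t3,t5},{t3,t7},{t4,t5},{t5,t6},{t5,t7},{t6,t7},{t1,t6,t7},{t3,t5,t7},{t4,t5,t6}}
  V3: {{t1},{t3},{t4},{t6},{t7},{t1,t6},{t1,t7},{t2,t3},{t2,t4},{t2,t6},{t3,t4},{t3,t5},{t3,t6},{t3,t7},{t4,t5},{t4,t6},{t5,t6},{t5,t7},{t6,t7},{t1,t6,t7},{t3,t4,t6},{t3,t5,t7},{t4,t5,t6}}
  V12: {{t2,t4}} {{t4,t5},{t4,t5,t6}}
  V13: {{t4},{t2,t4},{t3,t4},{t4,t5},{t4,t6},{t3,t4,t6},{t4,t5,t6}}
  V23: {{t7},{t1,t7},{t3,t5},{t3,t7},{t5,t7},{t6,t7},{t1,t6,t7},{t3,t5,t7}} {{t2,t3}} {{t2,t4}} {{t2,t6}} {{t4,t5},{t5,t6},{t4,t5,t6}}
  V123: {{t2,t4}} {{t4,t5},{t4,t5,t6}}
C dims 4,8,2; δ0: rk 3, SNF 1^3; δ1: rk 2, SNF 1^2
Ȟ^0 = (4 − 3) − 0 = 1, so Ȟ^0 ≅ Z
Ȟ^1 = (8 − 2) − 3 = 3, so Ȟ^1 ≅ Z^3
Ȟ^2 = (2 − 0) − 2 = 0, so Ȟ^2 ≅ 0

Ȟ^0 = Z; Ȟ^1 = Z^3; Ȟ^2 = 0


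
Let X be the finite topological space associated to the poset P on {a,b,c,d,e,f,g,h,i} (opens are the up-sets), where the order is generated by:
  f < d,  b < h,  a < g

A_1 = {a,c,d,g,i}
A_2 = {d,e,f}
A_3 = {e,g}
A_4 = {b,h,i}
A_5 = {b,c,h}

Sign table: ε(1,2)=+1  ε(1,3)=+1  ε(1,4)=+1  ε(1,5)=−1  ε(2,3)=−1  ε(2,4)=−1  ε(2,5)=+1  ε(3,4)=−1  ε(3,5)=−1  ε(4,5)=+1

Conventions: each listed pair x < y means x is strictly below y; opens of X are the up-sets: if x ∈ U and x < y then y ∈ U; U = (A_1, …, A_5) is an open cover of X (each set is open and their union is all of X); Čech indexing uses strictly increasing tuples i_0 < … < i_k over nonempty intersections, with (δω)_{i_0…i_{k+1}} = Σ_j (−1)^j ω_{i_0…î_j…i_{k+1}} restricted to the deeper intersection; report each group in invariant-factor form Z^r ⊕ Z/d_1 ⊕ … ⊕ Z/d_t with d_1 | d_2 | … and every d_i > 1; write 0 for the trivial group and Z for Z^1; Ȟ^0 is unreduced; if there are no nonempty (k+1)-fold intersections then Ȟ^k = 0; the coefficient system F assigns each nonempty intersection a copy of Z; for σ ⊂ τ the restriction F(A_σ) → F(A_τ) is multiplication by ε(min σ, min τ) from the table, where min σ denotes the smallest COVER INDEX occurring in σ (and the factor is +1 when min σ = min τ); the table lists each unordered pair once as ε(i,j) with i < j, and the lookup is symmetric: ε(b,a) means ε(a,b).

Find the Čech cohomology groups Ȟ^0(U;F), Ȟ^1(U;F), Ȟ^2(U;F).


Ȟ^0(U;F) ≅ 0, Ȟ^1(U;F) ≅ Z ⊕ Z/2 and Ȟ^2(U;F) ≅ 0

nerve of the cover:
  A12={d} A13={g} A14={i} A15={c} A23={e} A45={b,h}
C dims 5,6; δ0: rk 5, SNF 1^4·2
Ȟ^0 = (5 − 5) − 0 = 0, so Ȟ^0 ≅ 0
Ȟ^1 = (6 − 0) − 5 = 1 plus torsion [2], so Ȟ^1 ≅ Z ⊕ Z/2
Ȟ^2 = (0 − 0) − 0 = 0, so Ȟ^2 ≅ 0


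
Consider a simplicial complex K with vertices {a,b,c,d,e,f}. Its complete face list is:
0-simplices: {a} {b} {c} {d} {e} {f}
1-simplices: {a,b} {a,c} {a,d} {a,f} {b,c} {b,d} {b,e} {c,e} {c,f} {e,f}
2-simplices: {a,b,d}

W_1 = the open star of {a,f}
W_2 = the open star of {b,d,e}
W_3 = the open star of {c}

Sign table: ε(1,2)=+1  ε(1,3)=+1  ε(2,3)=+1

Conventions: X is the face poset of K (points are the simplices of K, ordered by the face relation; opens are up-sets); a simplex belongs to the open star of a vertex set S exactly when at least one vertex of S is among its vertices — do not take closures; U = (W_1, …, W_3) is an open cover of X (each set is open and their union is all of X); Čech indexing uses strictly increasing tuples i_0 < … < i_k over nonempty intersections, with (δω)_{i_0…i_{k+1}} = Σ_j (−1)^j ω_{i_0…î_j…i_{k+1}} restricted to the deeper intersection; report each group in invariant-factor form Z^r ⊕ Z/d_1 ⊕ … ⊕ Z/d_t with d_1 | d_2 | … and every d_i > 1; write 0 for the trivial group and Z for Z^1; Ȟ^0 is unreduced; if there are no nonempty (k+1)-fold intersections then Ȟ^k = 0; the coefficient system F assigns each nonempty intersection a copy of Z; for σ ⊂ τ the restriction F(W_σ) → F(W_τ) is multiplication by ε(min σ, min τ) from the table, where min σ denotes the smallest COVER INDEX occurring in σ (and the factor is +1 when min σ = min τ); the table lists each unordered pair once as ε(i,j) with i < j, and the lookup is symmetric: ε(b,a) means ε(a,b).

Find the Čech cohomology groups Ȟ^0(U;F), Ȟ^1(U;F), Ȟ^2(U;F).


Ȟ^0 = Z, Ȟ^1 = Z, Ȟ^2 = 0

nonempty overlaps:
  W1={{a},{f},{a,b},{a,c},{a,d},{a,f},{c,f},{e,f},{a,b,d}} W2={{b},{d},{e},{a,b},{a,d},{b,c},{b,d},{b,e},{c,e},{e,f},{a,b,d}} W3={{c},{a,c},{b,c},{c,e},{c,f}}
  W12={{a,b},{a,d},{e,f},{a,b,d}} W13={{a,c},{c,f}} W23={{b,c},{c,e}}
C dims 3,3; δ0: rk 2, SNF 1^2
degree 0: 3−2−0 = 1 → Ȟ^0 ≅ Z
degree 1: 3−0−2 = 1 → Ȟ^1 ≅ Z
degree 2: 0−0−0 = 0 → Ȟ^2 ≅ 0


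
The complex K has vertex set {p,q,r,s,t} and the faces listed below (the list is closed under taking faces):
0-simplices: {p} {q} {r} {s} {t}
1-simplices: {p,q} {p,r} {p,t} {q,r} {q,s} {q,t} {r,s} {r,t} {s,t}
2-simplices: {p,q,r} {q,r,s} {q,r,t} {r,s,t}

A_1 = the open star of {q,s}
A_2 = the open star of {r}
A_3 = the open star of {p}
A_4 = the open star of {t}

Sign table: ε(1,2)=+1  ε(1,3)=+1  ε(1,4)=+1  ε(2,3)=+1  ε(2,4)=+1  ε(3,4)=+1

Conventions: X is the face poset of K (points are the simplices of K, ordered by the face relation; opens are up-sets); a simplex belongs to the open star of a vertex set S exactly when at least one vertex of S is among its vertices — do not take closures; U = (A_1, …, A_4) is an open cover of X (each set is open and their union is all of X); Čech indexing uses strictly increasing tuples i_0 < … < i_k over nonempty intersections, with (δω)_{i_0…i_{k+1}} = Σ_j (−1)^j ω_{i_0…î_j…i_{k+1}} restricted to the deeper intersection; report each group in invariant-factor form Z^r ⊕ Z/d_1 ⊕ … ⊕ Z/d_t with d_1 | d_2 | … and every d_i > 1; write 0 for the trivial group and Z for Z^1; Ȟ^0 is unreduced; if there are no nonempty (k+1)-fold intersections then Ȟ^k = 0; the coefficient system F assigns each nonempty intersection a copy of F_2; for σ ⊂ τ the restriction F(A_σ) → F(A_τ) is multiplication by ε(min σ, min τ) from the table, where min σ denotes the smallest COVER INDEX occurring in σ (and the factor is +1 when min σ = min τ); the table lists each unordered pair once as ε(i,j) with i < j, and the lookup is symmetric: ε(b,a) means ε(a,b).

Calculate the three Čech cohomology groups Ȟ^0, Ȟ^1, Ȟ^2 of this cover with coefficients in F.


Ȟ^0 = Z/2,  Ȟ^1 = Z/2,  Ȟ^2 = 0

nerve of the cover:
  A1={{q},{s},{p,q},{q,r},{q,s},{q,t},{r,s},{s,t},{p,q,r},{q,r,s},{q,r,t},{r,s,t}} A2={{r},{p,r},{q,r},{r,s},{r,t},{p,q,r},{q,r,s},{q,r,t},{r,s,t}} A3={{p},{p,q},{p,r},{p,t},{p,q,r}} A4={{t},{p,t},{q,t},{r,t},{s,t},{q,r,t},{r,s,t}}
  A12={{q,r},{r,s},{p,q,r},{q,r,s},{q,r,t},{r,s,t}} A13={{p,q},{p,q,r}} A14={{q,t},{s,t},{q,r,t},{r,s,t}} A23={{p,r},{p,q,r}} A24={{r,t},{q,r,t},{r,s,t}} A34={{p,t}}
  A123={{p,q,r}} A124={{q,r,t},{r,s,t}}
C dims 4,6,2; δ0: rk_F2 3; δ1: rk_F2 2
Ȟ^0 = (4 − 3) − 0 = 1, so Ȟ^0 ≅ Z/2
Ȟ^1 = (6 − 2) − 3 = 1, so Ȟ^1 ≅ Z/2
Ȟ^2 = (2 − 0) − 2 = 0, so Ȟ^2 ≅ 0


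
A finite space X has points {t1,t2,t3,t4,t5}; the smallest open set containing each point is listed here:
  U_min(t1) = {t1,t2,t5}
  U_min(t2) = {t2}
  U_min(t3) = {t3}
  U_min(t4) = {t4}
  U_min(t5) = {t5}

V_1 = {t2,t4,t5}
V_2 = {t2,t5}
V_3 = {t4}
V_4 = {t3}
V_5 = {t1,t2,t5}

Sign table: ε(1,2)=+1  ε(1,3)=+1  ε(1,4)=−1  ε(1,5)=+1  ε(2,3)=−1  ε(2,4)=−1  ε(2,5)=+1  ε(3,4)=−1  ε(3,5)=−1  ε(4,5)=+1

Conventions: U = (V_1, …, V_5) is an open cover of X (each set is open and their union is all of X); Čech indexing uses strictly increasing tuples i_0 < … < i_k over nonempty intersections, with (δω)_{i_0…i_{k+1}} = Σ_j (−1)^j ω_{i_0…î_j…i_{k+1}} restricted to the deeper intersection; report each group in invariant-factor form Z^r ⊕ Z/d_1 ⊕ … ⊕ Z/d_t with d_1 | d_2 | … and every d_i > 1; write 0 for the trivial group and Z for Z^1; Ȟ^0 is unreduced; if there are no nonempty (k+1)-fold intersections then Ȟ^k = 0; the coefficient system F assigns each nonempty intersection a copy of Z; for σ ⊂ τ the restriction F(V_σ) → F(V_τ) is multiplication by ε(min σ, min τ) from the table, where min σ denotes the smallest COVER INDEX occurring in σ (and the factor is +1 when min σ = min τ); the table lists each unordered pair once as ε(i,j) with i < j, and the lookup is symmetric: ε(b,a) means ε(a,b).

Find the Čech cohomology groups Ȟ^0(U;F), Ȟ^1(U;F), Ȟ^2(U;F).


nonempty overlaps:
  V12={t2,t5} V13={t4} V15={t2,t5} V25={t2,t5}
  V125={t2,t5}
C dims 5,4,1; δ0: rk 3, SNF 1^3; δ1: rk 1, SNF 1^1
degree 0: 5−3−0 = 2 → Ȟ^0 ≅ Z^2
degree 1: 4−1−3 = 0 → Ȟ^1 ≅ 0
degree 2: 1−0−1 = 0 → Ȟ^2 ≅ 0

Ȟ^0(U;F) ≅ Z^2, Ȟ^1(U;F) ≅ 0, Ȟ^2(U;F) ≅ 0


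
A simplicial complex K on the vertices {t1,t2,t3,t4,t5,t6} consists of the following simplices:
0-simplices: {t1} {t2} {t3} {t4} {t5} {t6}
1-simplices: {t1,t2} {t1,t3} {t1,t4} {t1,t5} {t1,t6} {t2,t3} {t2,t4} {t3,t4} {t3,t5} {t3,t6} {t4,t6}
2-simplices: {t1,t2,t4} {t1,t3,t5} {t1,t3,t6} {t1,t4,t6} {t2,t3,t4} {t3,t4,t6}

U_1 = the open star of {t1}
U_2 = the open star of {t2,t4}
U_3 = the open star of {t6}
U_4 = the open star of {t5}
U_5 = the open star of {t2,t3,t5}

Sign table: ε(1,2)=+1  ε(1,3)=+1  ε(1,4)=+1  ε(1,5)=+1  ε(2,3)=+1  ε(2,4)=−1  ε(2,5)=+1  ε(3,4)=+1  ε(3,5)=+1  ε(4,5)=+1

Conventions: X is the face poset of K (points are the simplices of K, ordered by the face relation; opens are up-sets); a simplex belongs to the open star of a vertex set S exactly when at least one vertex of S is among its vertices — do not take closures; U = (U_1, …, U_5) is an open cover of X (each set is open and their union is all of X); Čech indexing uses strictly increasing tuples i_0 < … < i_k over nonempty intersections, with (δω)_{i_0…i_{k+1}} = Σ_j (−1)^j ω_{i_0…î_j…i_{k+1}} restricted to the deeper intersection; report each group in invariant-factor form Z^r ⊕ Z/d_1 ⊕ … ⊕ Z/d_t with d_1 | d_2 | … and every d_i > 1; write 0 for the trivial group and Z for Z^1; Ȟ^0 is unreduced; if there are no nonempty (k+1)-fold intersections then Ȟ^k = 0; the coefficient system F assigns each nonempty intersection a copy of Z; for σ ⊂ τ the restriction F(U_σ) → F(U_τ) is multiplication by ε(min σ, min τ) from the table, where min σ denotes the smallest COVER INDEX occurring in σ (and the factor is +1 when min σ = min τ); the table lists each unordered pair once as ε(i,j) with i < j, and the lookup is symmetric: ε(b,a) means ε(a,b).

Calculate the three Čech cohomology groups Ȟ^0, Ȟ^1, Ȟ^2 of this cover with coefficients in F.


intersection data:
  U1={{t1},{t1,t2},{t1,t3},{t1,t4},{t1,t5},{t1,t6},{t1,t2,t4},{t1,t3,t5},{t1,t3,t6},{t1,t4,t6}} U2={{t2},{t4},{t1,t2},{t1,t4},{t2,t3},{t2,t4},{t3,t4},{t4,t6},{t1,t2,t4},{t1,t4,t6},{t2,t3,t4},{t3,t4,t6}} U3={{t6},{t1,t6},{t3,t6},{t4,t6},{t1,t3,t6},{t1,t4,t6},{t3,t4,t6}} U4={{t5},{t1,t5},{t3,t5},{t1,t3,t5}} U5={{t2},{t3},{t5},{t1,t2},{t1,t3},{t1,t5},{t2,t3},{t2,t4},{t3,t4},{t3,t5},{t3,t6},{t1,t2,t4},{t1,t3,t5},{t1,t3,t6},{t2,t3,t4},{t3,t4,t6}}
  U12={{t1,t2},{t1,t4},{t1,t2,t4},{t1,t4,t6}} U13={{t1,t6},{t1,t3,t6},{t1,t4,t6}} U14={{t1,t5},{t1,t3,t5}} U15={{t1,t2},{t1,t3},{t1,t5},{t1,t2,t4},{t1,t3,t5},{t1,t3,t6}} U23={{t4,t6},{t1,t4,t6},{t3,t4,t6}} U25={{t2},{t1,t2},{t2,t3},{t2,t4},{t3,t4},{t1,t2,t4},{t2,t3,t4},{t3,t4,t6}} U35={{t3,t6},{t1,t3,t6},{t3,t4,t6}} U45={{t5},{t1,t5},{t3,t5},{t1,t3,t5}}
  U123={{t1,t4,t6}} U125={{t1,t2},{t1,t2,t4}} U135={{t1,t3,t6}} U145={{t1,t5},{t1,t3,t5}} U235={{t3,t4,t6}}
C dims 5,8,5; δ0: rk 4, SNF 1^4; δ1: rk 4, SNF 1^4
Ȟ^0 = (5 − 4) − 0 = 1, so Ȟ^0 ≅ Z
Ȟ^1 = (8 − 4) − 4 = 0, so Ȟ^1 ≅ 0
Ȟ^2 = (5 − 0) − 4 = 1, so Ȟ^2 ≅ Z

Ȟ^0 ≅ Z, Ȟ^1 ≅ 0, Ȟ^2 ≅ Z


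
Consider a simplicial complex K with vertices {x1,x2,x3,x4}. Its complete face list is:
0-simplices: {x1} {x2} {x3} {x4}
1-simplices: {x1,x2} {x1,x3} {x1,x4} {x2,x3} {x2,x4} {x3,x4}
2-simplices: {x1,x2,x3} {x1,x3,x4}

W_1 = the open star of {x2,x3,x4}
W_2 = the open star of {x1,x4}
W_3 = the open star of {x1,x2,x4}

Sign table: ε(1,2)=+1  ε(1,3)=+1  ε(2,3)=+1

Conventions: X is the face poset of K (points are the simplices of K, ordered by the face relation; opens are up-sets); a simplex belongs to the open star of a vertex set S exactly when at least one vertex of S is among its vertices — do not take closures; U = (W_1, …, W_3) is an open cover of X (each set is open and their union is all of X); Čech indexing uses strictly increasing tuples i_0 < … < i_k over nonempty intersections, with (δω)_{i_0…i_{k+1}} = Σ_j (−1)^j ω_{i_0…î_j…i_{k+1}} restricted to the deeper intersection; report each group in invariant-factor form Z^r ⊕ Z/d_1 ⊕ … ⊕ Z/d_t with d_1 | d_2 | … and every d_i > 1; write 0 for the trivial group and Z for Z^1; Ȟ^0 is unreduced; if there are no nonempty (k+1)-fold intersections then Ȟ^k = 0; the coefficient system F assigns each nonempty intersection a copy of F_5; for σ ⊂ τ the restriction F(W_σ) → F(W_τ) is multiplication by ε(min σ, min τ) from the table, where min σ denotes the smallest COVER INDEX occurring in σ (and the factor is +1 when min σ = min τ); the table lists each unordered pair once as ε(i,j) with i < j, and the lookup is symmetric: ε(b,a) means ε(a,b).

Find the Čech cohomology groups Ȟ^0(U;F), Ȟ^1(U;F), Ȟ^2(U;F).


Ȟ^0(U;F) ≅ Z/5, Ȟ^1(U;F) ≅ 0, Ȟ^2(U;F) ≅ 0

intersection data:
  W1={{x2},{x3},{x4},{x1,x2},{x1,x3},{x1,x4},{x2,x3},{x2,x4},{x3,x4},{x1,x2,x3},{x1,x3,x4}} W2={{x1},{x4},{x1,x2},{x1,x3},{x1,x4},{x2,x4},{x3,x4},{x1,x2,x3},{x1,x3,x4}} W3={{x1},{x2},{x4},{x1,x2},{x1,x3},{x1,x4},{x2,x3},{x2,x4},{x3,x4},{x1,x2,x3},{x1,x3,x4}}
  W12={{x4},{x1,x2},{x1,x3},{x1,x4},{x2,x4},{x3,x4},{x1,x2,x3},{x1,x3,x4}} W13={{x2},{x4},{x1,x2},{x1,x3},{x1,x4},{x2,x3},{x2,x4},{x3,x4},{x1,x2,x3},{x1,x3,x4}} W23={{x1},{x4},{x1,x2},{x1,x3},{x1,x4},{x2,x4},{x3,x4},{x1,x2,x3},{x1,x3,x4}}
  W123={{x4},{x1,x2},{x1,x3},{x1,x4},{x2,x4},{x3,x4},{x1,x2,x3},{x1,x3,x4}}
C dims 3,3,1; δ0: rk_F5 2; δ1: rk_F5 1
Ȟ^0 = (3 − 2) − 0 = 1, so Ȟ^0 ≅ Z/5
Ȟ^1 = (3 − 1) − 2 = 0, so Ȟ^1 ≅ 0
Ȟ^2 = (1 − 0) − 1 = 0, so Ȟ^2 ≅ 0


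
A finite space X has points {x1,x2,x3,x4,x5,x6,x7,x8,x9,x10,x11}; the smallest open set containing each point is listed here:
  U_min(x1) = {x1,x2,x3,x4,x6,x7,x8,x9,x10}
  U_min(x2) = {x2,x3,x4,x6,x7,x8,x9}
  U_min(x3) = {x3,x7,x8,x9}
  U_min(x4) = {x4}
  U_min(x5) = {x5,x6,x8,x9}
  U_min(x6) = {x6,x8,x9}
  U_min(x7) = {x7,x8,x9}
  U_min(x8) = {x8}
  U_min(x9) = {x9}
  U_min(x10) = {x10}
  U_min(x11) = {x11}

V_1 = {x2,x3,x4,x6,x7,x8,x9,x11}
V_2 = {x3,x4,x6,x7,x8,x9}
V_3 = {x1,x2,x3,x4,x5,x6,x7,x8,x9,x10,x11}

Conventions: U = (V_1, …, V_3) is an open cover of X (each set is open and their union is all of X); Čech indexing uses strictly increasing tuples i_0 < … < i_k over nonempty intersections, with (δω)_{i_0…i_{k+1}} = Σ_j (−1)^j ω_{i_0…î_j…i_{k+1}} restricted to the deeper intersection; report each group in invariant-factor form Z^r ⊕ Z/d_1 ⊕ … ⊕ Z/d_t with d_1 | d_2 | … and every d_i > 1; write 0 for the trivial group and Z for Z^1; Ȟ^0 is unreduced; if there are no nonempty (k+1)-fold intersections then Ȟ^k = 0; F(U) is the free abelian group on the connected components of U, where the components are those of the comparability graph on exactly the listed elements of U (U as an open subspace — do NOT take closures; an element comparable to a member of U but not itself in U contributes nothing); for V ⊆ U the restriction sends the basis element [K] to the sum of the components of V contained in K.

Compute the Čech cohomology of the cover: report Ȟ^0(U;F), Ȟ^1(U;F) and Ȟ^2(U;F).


Ȟ^0(U;F) ≅ Z^2; Ȟ^1(U;F) ≅ 0; Ȟ^2(U;F) ≅ 0

intersection data:
  V12={x3,x4,x6,x7,x8,x9} V13={x2,x3,x4,x6,x7,x8,x9,x11} V23={x3,x4,x6,x7,x8,x9}
  V123={x3,x4,x6,x7,x8,x9}
components per intersection:
  V1: {x2,x3,x4,x6,x7,x8,x9} {x11}
  V2: {x3,x6,x7,x8,x9} {x4}
  V3: {x1,x2,x3,x4,x5,x6,x7,x8,x9,x10} {x11}
  V12: {x3,x6,x7,x8,x9} {x4}
  V13: {x2,x3,x4,x6,x7,x8,x9} {x11}
  V23: {x3,x6,x7,x8,x9} {x4}
  V123: {x3,x6,x7,x8,x9} {x4}
C dims 6,6,2; δ0: rk 4, SNF 1^4; δ1: rk 2, SNF 1^2
Ȟ^0 = (6 − 4) − 0 = 2, so Ȟ^0 ≅ Z^2
Ȟ^1 = (6 − 2) − 4 = 0, so Ȟ^1 ≅ 0
Ȟ^2 = (2 − 0) − 2 = 0, so Ȟ^2 ≅ 0


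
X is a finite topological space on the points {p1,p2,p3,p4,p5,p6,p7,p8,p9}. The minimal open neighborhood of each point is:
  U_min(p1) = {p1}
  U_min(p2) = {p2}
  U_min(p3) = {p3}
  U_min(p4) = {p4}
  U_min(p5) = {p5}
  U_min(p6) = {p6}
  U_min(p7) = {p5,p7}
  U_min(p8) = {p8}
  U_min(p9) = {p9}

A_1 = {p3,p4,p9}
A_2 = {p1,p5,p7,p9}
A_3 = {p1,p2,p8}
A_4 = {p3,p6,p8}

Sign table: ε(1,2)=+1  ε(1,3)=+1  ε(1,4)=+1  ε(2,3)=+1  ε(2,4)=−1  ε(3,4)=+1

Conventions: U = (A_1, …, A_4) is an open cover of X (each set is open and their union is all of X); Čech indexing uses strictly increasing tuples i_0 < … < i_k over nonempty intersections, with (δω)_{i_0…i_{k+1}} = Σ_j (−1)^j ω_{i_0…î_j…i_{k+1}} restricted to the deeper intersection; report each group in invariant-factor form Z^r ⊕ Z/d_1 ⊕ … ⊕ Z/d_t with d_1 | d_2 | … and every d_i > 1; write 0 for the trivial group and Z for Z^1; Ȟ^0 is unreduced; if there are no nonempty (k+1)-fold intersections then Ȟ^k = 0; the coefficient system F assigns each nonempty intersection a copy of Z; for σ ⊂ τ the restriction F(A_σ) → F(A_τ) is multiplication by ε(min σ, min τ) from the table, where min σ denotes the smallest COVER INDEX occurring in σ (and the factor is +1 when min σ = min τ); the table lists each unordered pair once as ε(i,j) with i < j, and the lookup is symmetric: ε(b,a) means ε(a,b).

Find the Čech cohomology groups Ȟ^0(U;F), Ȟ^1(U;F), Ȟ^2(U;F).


nerve simplices:
  A12={p9} A14={p3} A23={p1} A34={p8}
C dims 4,4; δ0: rk 3, SNF 1^3
degree 0: 4−3−0 = 1 → Ȟ^0 ≅ Z
degree 1: 4−0−3 = 1 → Ȟ^1 ≅ Z
degree 2: 0−0−0 = 0 → Ȟ^2 ≅ 0

Ȟ^0(U;F) ≅ Z, Ȟ^1(U;F) ≅ Z and Ȟ^2(U;F) ≅ 0
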